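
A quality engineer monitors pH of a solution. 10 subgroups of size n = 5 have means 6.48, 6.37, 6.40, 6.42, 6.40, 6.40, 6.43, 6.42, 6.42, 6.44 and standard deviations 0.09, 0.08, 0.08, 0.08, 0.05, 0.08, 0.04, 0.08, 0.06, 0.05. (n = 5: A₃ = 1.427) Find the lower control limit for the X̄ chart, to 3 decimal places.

6.320

X̄̄ = (6.48 + 6.37 + 6.40 + 6.42 + 6.40 + 6.40 + 6.43 + 6.42 + 6.42 + 6.44) / 10 = 6.4180
s̄ = (0.09 + 0.08 + 0.08 + 0.08 + 0.05 + 0.08 + 0.04 + 0.08 + 0.06 + 0.05) / 10 = 0.0690
LCL = X̄̄ − A₃·s̄ = 6.4180 − 1.427 × 0.0690 = 6.3195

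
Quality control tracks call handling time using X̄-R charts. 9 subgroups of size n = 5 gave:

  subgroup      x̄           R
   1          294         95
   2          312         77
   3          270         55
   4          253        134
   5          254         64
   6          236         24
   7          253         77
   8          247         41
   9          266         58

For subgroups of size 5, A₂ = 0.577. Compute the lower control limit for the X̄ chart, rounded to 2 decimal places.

224.93

X̄̄ = (294 + 312 + 270 + 253 + 254 + 236 + 253 + 247 + 266) / 9 = 2385.0000 / 9 = 265.0000
R̄ = (95 + 77 + 55 + 134 + 64 + 24 + 77 + 41 + 58) / 9 = 625.0000 / 9 = 69.4444
LCL = X̄̄ − A₂·R̄ = 265.0000 − 0.577 × 69.4444 = 224.9306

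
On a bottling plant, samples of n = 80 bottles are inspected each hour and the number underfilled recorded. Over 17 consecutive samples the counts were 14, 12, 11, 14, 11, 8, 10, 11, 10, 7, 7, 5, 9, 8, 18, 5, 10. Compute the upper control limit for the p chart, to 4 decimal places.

0.2359

p̄ = Σdᵢ / (k·n) = 170 / (17 × 80) = 0.12500
UCL = p̄ + 3·√(p̄(1−p̄)/n) = 0.12500 + 3 × √(0.12500×0.87500/80) = 0.12500 + 3 × 0.03698 = 0.23593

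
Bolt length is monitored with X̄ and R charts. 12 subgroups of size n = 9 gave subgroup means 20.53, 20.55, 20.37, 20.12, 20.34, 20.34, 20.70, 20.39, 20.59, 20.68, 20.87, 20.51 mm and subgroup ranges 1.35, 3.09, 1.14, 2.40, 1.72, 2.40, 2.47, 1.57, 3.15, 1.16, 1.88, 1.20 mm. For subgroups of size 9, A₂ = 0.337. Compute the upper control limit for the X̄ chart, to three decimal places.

X̄̄ = (20.53 + 20.55 + 20.37 + 20.12 + 20.34 + 20.34 + 20.70 + 20.39 + 20.59 + 20.68 + 20.87 + 20.51) / 12 = 245.9900 / 12 = 20.4992
R̄ = (1.35 + 3.09 + 1.14 + 2.40 + 1.72 + 2.40 + 2.47 + 1.57 + 3.15 + 1.16 + 1.88 + 1.20) / 12 = 23.5300 / 12 = 1.9608
UCL = X̄̄ + A₂·R̄ = 20.4992 + 0.337 × 1.9608 = 21.1600

21.160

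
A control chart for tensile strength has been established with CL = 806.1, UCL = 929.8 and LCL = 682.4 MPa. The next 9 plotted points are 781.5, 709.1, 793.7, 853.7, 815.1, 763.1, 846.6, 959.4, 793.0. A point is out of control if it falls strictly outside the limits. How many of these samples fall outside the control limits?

Compare each point to [682.4, 929.8]: sample 8 = 959.4 > UCL.

1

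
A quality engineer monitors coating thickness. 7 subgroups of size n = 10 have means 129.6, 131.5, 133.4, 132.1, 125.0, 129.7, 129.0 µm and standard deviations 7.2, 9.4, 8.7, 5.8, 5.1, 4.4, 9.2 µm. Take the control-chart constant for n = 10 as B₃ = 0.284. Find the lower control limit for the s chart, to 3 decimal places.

2.020

s̄ = (7.2 + 9.4 + 8.7 + 5.8 + 5.1 + 4.4 + 9.2) / 7 = 7.1143
LCL_s = B₃·s̄ = 0.284 × 7.1143 = 2.0205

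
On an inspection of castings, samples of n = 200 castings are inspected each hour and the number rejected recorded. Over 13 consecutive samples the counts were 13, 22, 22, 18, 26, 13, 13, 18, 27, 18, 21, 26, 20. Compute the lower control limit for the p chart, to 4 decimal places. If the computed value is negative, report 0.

p̄ = Σdᵢ / (k·n) = 257 / (13 × 200) = 0.09885
LCL = p̄ − 3·√(p̄(1−p̄)/n) = 0.09885 − 3 × 0.02110 = 0.03553

0.0355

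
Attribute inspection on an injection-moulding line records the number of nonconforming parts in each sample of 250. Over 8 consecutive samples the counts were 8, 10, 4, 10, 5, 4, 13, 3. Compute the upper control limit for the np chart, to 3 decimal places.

15.018

p̄ = Σdᵢ / (k·n) = 57 / (8 × 250) = 0.02850
UCL = np̄ + 3·√(np̄(1−p̄)) = 7.1250 + 3 × √(7.1250×0.97150) = 7.1250 + 3 × 2.6310 = 15.0179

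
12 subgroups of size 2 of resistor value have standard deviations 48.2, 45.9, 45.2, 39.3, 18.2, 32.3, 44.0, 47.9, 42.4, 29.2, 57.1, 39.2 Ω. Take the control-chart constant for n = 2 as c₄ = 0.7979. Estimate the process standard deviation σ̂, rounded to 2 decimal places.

51.06

s̄ = (48.2 + 45.9 + 45.2 + 39.3 + 18.2 + 32.3 + 44.0 + 47.9 + 42.4 + 29.2 + 57.1 + 39.2) / 12 = 40.7417
σ̂ = s̄ / c₄ = 40.7417 / 0.7979 = 51.0611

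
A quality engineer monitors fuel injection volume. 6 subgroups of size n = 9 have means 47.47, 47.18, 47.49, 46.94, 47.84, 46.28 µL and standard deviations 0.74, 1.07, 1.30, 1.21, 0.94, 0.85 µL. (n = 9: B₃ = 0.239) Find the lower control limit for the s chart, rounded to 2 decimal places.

0.24

s̄ = (0.74 + 1.07 + 1.30 + 1.21 + 0.94 + 0.85) / 6 = 1.0183
LCL_s = B₃·s̄ = 0.239 × 1.0183 = 0.2434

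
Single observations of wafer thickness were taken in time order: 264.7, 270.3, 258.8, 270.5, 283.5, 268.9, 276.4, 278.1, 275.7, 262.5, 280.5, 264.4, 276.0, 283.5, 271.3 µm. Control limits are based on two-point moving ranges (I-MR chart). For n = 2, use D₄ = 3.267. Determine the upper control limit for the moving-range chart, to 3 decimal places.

Moving ranges: 5.6, 11.5, 11.7, 13.0, 14.6, 7.5, 1.7, 2.4, 13.2, 18.0, 16.1, 11.6, 7.5, 12.2; M̄R̄ = 146.6000 / 14 = 10.4714
UCL_MR = D₄·M̄R̄ = 3.267 × 10.4714 = 34.2102

34.210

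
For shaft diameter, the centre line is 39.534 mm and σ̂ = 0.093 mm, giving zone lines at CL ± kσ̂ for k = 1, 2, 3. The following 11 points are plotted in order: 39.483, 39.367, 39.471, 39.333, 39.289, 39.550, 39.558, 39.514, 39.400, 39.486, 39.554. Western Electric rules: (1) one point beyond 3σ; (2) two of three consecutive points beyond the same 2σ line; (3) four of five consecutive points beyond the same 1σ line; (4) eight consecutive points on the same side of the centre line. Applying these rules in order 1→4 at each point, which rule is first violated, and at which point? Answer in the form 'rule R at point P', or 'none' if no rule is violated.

rule 2 at point 5

Zone of each point (C = within 1σ̂, B = 1σ̂–2σ̂, A = 2σ̂–3σ̂, * = beyond 3σ̂; sign = side of CL): 1:-C, 2:-B, 3:-C, 4:-A, 5:-A, 6:+C, 7:+C, 8:-C, 9:-B, 10:-C, 11:+C
Rule 2 (two of three consecutive points beyond the same 2σ limit) is satisfied at point 5.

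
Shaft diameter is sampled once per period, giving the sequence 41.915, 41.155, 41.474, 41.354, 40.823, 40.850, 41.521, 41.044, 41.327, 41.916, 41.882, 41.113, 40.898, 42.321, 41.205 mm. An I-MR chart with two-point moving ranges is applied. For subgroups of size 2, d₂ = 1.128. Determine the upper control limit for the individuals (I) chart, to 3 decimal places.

42.780

X̄ = (41.915 + 41.155 + 41.474 + 41.354 + 40.823 + 40.850 + 41.521 + 41.044 + 41.327 + 41.916 + 41.882 + 41.113 + 40.898 + 42.321 + 41.205) / 15 = 41.3865
Moving ranges: 0.760, 0.319, 0.120, 0.531, 0.027, 0.671, 0.477, 0.283, 0.589, 0.034, 0.769, 0.215, 1.423, 1.116; M̄R̄ = 7.3340 / 14 = 0.5239
UCL = X̄ + 3·M̄R̄/d₂ = 41.3865 + 3 × 0.5239 / 1.128 = 42.7798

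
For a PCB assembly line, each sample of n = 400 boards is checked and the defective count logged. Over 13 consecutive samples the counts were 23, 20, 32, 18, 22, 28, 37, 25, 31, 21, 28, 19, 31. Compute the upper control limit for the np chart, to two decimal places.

p̄ = Σdᵢ / (k·n) = 335 / (13 × 400) = 0.06442
UCL = np̄ + 3·√(np̄(1−p̄)) = 25.7692 + 3 × √(25.7692×0.93558) = 25.7692 + 3 × 4.9101 = 40.4995

40.50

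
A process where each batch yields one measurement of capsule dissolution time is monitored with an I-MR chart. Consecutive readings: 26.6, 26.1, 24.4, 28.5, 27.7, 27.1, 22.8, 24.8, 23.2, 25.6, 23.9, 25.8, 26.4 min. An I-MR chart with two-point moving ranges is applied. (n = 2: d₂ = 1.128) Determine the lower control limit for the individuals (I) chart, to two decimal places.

20.69

X̄ = (26.6 + 26.1 + 24.4 + 28.5 + 27.7 + 27.1 + 22.8 + 24.8 + 23.2 + 25.6 + 23.9 + 25.8 + 26.4) / 13 = 25.6077
Moving ranges: 0.5, 1.7, 4.1, 0.8, 0.6, 4.3, 2.0, 1.6, 2.4, 1.7, 1.9, 0.6; M̄R̄ = 22.2000 / 12 = 1.8500
LCL = X̄ − 3·M̄R̄/d₂ = 25.6077 − 3 × 1.8500 / 1.128 = 20.6875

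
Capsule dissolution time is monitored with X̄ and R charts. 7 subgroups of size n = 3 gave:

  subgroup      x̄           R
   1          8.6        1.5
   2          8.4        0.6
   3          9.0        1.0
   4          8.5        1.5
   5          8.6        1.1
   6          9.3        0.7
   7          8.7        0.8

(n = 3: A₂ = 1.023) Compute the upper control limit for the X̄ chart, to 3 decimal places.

9.781

X̄̄ = (8.6 + 8.4 + 9.0 + 8.5 + 8.6 + 9.3 + 8.7) / 7 = 61.1000 / 7 = 8.7286
R̄ = (1.5 + 0.6 + 1.0 + 1.5 + 1.1 + 0.7 + 0.8) / 7 = 7.2000 / 7 = 1.0286
UCL = X̄̄ + A₂·R̄ = 8.7286 + 1.023 × 1.0286 = 9.7808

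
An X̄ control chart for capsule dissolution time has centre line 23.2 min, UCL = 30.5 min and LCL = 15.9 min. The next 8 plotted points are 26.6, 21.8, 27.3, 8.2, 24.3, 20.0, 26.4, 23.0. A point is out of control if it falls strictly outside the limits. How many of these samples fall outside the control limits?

1

Compare each point to [15.9, 30.5]: sample 4 = 8.2 < LCL.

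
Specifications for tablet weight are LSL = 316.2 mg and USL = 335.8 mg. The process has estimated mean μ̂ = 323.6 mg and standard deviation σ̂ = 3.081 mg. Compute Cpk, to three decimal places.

Cpu = (USL − μ̂) / (3σ̂) = (335.8 − 323.6) / (3 × 3.081) = 1.3199; Cpl = (μ̂ − LSL) / (3σ̂) = (323.6 − 316.2) / (3 × 3.081) = 0.8006; Cpk = min(Cpu, Cpl) = 0.8006

0.801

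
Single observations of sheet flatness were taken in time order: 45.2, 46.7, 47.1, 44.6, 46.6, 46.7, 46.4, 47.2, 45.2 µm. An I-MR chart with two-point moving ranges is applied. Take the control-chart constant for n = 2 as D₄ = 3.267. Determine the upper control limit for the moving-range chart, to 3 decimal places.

3.920

Moving ranges: 1.5, 0.4, 2.5, 2.0, 0.1, 0.3, 0.8, 2.0; M̄R̄ = 9.6000 / 8 = 1.2000
UCL_MR = D₄·M̄R̄ = 3.267 × 1.2000 = 3.9204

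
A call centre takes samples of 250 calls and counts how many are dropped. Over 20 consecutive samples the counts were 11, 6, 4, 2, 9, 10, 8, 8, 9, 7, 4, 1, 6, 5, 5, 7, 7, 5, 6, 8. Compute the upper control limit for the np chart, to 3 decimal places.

13.892

p̄ = Σdᵢ / (k·n) = 128 / (20 × 250) = 0.02560
UCL = np̄ + 3·√(np̄(1−p̄)) = 6.4000 + 3 × √(6.4000×0.97440) = 6.4000 + 3 × 2.4972 = 13.8917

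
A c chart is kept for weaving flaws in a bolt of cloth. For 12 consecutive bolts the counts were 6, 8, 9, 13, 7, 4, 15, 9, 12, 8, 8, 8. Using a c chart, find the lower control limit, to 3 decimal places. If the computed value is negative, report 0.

c̄ = (6 + 8 + 9 + 13 + 7 + 4 + 15 + 9 + 12 + 8 + 8 + 8) / 12 = 107 / 12 = 8.9167
LCL = c̄ − 3√c̄ = 8.9167 − 3 × 2.9861 = -0.0416 → 0 (cannot be negative)

0.000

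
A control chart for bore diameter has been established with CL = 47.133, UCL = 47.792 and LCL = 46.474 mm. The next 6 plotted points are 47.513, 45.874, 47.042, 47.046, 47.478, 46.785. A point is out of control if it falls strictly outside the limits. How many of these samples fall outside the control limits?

Compare each point to [46.474, 47.792]: sample 2 = 45.874 < LCL.

1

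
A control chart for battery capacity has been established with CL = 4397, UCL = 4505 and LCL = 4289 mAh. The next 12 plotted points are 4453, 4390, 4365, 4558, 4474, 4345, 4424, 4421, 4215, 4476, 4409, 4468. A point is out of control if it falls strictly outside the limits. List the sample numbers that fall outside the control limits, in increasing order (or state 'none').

Compare each point to [4289, 4505]: sample 4 = 4558 > UCL; sample 9 = 4215 < LCL.

4, 9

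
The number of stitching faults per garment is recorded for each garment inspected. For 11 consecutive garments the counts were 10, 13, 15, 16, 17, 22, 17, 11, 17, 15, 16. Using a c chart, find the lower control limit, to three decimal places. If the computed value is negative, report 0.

c̄ = (10 + 13 + 15 + 16 + 17 + 22 + 17 + 11 + 17 + 15 + 16) / 11 = 169 / 11 = 15.3636
LCL = c̄ − 3√c̄ = 15.3636 − 3 × 3.9196 = 3.6047

3.605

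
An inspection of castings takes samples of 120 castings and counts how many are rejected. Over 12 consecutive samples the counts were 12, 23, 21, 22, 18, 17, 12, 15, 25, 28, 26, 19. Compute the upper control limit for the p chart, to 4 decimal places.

p̄ = Σdᵢ / (k·n) = 238 / (12 × 120) = 0.16528
UCL = p̄ + 3·√(p̄(1−p̄)/n) = 0.16528 + 3 × √(0.16528×0.83472/120) = 0.16528 + 3 × 0.03391 = 0.26700

0.2670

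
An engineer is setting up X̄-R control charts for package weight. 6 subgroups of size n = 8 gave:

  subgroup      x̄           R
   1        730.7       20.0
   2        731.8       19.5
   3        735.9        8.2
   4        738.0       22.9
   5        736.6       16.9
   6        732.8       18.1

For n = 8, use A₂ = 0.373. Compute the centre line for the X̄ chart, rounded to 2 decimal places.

X̄̄ = (730.7 + 731.8 + 735.9 + 738.0 + 736.6 + 732.8) / 6 = 4405.8000 / 6 = 734.3000
CL = X̄̄ = 734.3000

734.30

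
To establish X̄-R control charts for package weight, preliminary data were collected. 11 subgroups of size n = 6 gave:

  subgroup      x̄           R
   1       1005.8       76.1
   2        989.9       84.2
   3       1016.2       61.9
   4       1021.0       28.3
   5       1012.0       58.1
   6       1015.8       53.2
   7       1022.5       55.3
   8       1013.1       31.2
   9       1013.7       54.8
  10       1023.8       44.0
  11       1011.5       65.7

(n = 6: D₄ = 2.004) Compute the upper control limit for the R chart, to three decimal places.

111.641

R̄ = (76.1 + 84.2 + 61.9 + 28.3 + 58.1 + 53.2 + 55.3 + 31.2 + 54.8 + 44.0 + 65.7) / 11 = 612.8000 / 11 = 55.7091
UCL_R = D₄·R̄ = 2.004 × 55.7091 = 111.6410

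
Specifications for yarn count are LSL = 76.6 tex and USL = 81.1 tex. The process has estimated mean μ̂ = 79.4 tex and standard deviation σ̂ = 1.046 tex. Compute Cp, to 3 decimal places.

Cp = (USL − LSL) / (6σ̂) = (81.1 − 76.6) / (6 × 1.046) = 4.5000 / 6.2760 = 0.7170

0.717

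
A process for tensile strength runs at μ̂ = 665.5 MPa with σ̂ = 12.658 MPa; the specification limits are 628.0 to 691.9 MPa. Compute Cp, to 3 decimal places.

Cp = (USL − LSL) / (6σ̂) = (691.9 − 628.0) / (6 × 12.658) = 63.9000 / 75.9480 = 0.8414

0.841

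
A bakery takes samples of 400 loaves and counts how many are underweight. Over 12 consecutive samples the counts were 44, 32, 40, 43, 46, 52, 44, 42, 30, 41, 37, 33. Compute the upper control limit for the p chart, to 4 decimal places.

0.1460

p̄ = Σdᵢ / (k·n) = 484 / (12 × 400) = 0.10083
UCL = p̄ + 3·√(p̄(1−p̄)/n) = 0.10083 + 3 × √(0.10083×0.89917/400) = 0.10083 + 3 × 0.01506 = 0.14600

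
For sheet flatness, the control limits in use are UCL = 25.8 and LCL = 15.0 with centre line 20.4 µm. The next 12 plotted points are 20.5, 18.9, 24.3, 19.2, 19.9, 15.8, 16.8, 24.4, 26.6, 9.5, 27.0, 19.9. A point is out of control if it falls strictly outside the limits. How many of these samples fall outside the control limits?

3

Compare each point to [15.0, 25.8]: sample 9 = 26.6 > UCL; sample 10 = 9.5 < LCL; sample 11 = 27.0 > UCL.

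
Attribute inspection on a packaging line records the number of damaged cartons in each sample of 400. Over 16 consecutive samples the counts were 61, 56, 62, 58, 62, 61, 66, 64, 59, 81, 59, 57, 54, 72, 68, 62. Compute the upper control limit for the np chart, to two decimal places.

84.43

p̄ = Σdᵢ / (k·n) = 1002 / (16 × 400) = 0.15656
UCL = np̄ + 3·√(np̄(1−p̄)) = 62.6250 + 3 × √(62.6250×0.84344) = 62.6250 + 3 × 7.2678 = 84.4283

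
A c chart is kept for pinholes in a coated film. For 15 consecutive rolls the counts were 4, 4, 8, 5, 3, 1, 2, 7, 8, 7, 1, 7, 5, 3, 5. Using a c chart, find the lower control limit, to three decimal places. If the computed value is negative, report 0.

c̄ = (4 + 4 + 8 + 5 + 3 + 1 + 2 + 7 + 8 + 7 + 1 + 7 + 5 + 3 + 5) / 15 = 70 / 15 = 4.6667
LCL = c̄ − 3√c̄ = 4.6667 − 3 × 2.1602 = -1.8141 → 0 (cannot be negative)

0.000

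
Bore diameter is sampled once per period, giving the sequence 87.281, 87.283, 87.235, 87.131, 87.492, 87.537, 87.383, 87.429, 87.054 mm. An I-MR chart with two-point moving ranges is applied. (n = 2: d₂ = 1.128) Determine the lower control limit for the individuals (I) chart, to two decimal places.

86.94

X̄ = (87.281 + 87.283 + 87.235 + 87.131 + 87.492 + 87.537 + 87.383 + 87.429 + 87.054) / 9 = 87.3139
Moving ranges: 0.002, 0.048, 0.104, 0.361, 0.045, 0.154, 0.046, 0.375; M̄R̄ = 1.1350 / 8 = 0.1419
LCL = X̄ − 3·M̄R̄/d₂ = 87.3139 − 3 × 0.1419 / 1.128 = 86.9366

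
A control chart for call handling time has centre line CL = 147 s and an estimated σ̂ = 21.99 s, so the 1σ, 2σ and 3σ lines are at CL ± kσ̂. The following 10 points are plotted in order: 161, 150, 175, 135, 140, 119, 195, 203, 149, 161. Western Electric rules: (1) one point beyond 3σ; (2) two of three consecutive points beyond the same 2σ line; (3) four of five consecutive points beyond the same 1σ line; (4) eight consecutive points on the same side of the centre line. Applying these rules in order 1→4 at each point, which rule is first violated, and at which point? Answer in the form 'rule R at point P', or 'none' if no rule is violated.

rule 2 at point 8

Zone of each point (C = within 1σ̂, B = 1σ̂–2σ̂, A = 2σ̂–3σ̂, * = beyond 3σ̂; sign = side of CL): 1:+C, 2:+C, 3:+B, 4:-C, 5:-C, 6:-B, 7:+A, 8:+A, 9:+C, 10:+C
Rule 2 (two of three consecutive points beyond the same 2σ limit) is satisfied at point 8.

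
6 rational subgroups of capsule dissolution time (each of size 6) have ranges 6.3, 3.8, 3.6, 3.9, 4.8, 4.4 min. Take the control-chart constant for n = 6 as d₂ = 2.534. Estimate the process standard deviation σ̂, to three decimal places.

1.763

R̄ = (6.3 + 3.8 + 3.6 + 3.9 + 4.8 + 4.4) / 6 = 4.4667
σ̂ = R̄ / d₂ = 4.4667 / 2.534 = 1.7627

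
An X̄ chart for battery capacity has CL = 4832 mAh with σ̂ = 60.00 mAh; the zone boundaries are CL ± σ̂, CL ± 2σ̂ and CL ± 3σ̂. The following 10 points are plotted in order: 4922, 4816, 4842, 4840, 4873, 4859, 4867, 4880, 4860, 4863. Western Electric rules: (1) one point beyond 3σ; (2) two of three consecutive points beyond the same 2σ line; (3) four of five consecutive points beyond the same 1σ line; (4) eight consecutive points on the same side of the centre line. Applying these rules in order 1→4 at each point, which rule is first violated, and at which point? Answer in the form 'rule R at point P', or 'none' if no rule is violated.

rule 4 at point 10

Zone of each point (C = within 1σ̂, B = 1σ̂–2σ̂, A = 2σ̂–3σ̂, * = beyond 3σ̂; sign = side of CL): 1:+B, 2:-C, 3:+C, 4:+C, 5:+C, 6:+C, 7:+C, 8:+C, 9:+C, 10:+C
Rule 4 (eight consecutive points on the same side of the centre line) is satisfied at point 10.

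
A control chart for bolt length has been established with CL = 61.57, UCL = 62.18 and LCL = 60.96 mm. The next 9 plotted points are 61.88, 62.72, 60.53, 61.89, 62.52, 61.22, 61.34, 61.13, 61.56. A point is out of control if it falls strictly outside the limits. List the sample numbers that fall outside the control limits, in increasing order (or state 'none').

2, 3, 5

Compare each point to [60.96, 62.18]: sample 2 = 62.72 > UCL; sample 3 = 60.53 < LCL; sample 5 = 62.52 > UCL.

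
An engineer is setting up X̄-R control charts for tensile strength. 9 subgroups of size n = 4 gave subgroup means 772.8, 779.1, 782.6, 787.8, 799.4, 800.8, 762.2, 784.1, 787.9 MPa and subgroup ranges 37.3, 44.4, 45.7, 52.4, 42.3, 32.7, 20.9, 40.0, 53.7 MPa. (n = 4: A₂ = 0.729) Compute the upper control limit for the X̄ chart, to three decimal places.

X̄̄ = (772.8 + 779.1 + 782.6 + 787.8 + 799.4 + 800.8 + 762.2 + 784.1 + 787.9) / 9 = 7056.7000 / 9 = 784.0778
R̄ = (37.3 + 44.4 + 45.7 + 52.4 + 42.3 + 32.7 + 20.9 + 40.0 + 53.7) / 9 = 369.4000 / 9 = 41.0444
UCL = X̄̄ + A₂·R̄ = 784.0778 + 0.729 × 41.0444 = 813.9992

813.999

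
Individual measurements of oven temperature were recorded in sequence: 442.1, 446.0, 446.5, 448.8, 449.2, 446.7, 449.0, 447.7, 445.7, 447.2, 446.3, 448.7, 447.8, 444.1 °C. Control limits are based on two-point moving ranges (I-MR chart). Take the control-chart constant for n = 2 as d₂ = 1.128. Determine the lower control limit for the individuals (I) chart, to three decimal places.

441.810

X̄ = (442.1 + 446.0 + 446.5 + 448.8 + 449.2 + 446.7 + 449.0 + 447.7 + 445.7 + 447.2 + 446.3 + 448.7 + 447.8 + 444.1) / 14 = 446.8429
Moving ranges: 3.9, 0.5, 2.3, 0.4, 2.5, 2.3, 1.3, 2.0, 1.5, 0.9, 2.4, 0.9, 3.7; M̄R̄ = 24.6000 / 13 = 1.8923
LCL = X̄ − 3·M̄R̄/d₂ = 446.8429 − 3 × 1.8923 / 1.128 = 441.8101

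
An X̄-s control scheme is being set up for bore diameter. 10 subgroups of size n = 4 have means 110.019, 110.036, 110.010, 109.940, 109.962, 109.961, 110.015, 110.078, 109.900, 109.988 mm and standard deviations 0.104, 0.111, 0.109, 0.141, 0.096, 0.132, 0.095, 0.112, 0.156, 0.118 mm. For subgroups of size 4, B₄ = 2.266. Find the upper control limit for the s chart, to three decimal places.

0.266

s̄ = (0.104 + 0.111 + 0.109 + 0.141 + 0.096 + 0.132 + 0.095 + 0.112 + 0.156 + 0.118) / 10 = 0.1174
UCL_s = B₄·s̄ = 2.266 × 0.1174 = 0.2660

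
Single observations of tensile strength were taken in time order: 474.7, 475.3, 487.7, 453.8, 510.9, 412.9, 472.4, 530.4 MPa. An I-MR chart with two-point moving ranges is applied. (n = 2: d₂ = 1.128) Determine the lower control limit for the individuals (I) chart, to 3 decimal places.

355.872

X̄ = (474.7 + 475.3 + 487.7 + 453.8 + 510.9 + 412.9 + 472.4 + 530.4) / 8 = 477.2625
Moving ranges: 0.6, 12.4, 33.9, 57.1, 98.0, 59.5, 58.0; M̄R̄ = 319.5000 / 7 = 45.6429
LCL = X̄ − 3·M̄R̄/d₂ = 477.2625 − 3 × 45.6429 / 1.128 = 355.8719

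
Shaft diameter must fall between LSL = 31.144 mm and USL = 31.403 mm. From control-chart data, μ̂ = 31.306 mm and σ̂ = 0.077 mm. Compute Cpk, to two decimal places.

Cpu = (USL − μ̂) / (3σ̂) = (31.403 − 31.306) / (3 × 0.077) = 0.4199; Cpl = (μ̂ − LSL) / (3σ̂) = (31.306 − 31.144) / (3 × 0.077) = 0.7013; Cpk = min(Cpu, Cpl) = 0.4199

0.42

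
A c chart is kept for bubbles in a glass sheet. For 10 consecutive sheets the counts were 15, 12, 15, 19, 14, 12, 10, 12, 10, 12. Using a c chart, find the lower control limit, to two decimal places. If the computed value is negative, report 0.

c̄ = (15 + 12 + 15 + 19 + 14 + 12 + 10 + 12 + 10 + 12) / 10 = 131 / 10 = 13.1000
LCL = c̄ − 3√c̄ = 13.1000 − 3 × 3.6194 = 2.2418

2.24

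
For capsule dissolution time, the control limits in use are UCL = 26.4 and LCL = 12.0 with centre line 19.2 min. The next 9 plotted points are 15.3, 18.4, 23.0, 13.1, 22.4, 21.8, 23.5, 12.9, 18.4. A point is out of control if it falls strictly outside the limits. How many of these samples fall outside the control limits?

0

All 9 points lie within [12.0, 26.4].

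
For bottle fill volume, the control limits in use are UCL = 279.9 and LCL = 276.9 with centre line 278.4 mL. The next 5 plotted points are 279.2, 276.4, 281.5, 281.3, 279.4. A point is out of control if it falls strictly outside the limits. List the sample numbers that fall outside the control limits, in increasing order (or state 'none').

Compare each point to [276.9, 279.9]: sample 2 = 276.4 < LCL; sample 3 = 281.5 > UCL; sample 4 = 281.3 > UCL.

2, 3, 4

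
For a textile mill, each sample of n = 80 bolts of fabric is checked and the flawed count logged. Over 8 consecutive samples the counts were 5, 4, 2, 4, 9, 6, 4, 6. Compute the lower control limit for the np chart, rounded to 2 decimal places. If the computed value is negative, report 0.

0.00

p̄ = Σdᵢ / (k·n) = 40 / (8 × 80) = 0.06250
LCL = np̄ − 3·√(np̄(1−p̄)) = 5.0000 − 3 × 2.1651 = -1.4952 → 0 (negative, so LCL = 0)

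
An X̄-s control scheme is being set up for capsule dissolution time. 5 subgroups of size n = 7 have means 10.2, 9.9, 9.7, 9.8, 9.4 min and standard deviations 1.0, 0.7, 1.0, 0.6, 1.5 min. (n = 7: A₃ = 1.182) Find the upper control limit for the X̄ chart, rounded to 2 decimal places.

X̄̄ = (10.2 + 9.9 + 9.7 + 9.8 + 9.4) / 5 = 9.8000
s̄ = (1.0 + 0.7 + 1.0 + 0.6 + 1.5) / 5 = 0.9600
UCL = X̄̄ + A₃·s̄ = 9.8000 + 1.182 × 0.9600 = 10.9347

10.93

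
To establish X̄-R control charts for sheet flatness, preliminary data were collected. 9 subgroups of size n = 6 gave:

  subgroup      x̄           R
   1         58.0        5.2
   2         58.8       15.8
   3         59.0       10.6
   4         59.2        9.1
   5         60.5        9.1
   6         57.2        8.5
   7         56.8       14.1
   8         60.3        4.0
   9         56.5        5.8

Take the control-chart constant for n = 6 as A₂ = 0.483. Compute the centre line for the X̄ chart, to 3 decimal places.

58.478

X̄̄ = (58.0 + 58.8 + 59.0 + 59.2 + 60.5 + 57.2 + 56.8 + 60.3 + 56.5) / 9 = 526.3000 / 9 = 58.4778
CL = X̄̄ = 58.4778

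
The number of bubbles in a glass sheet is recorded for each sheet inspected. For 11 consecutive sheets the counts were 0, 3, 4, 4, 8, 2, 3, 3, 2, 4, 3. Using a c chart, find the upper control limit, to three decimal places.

8.700

c̄ = (0 + 3 + 4 + 4 + 8 + 2 + 3 + 3 + 2 + 4 + 3) / 11 = 36 / 11 = 3.2727
UCL = c̄ + 3√c̄ = 3.2727 + 3 × √3.2727 = 3.2727 + 3 × 1.8091 = 8.6999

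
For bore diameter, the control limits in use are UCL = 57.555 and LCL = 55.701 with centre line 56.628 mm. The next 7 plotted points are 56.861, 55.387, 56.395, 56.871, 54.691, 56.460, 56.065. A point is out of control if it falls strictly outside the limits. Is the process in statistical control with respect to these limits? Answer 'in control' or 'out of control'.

out of control

Compare each point to [55.701, 57.555]: sample 2 = 55.387 < LCL; sample 5 = 54.691 < LCL.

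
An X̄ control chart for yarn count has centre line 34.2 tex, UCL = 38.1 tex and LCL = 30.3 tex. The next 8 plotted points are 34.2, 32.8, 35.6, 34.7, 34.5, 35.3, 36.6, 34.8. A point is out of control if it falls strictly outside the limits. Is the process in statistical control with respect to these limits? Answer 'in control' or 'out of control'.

All 8 points lie within [30.3, 38.1].

in control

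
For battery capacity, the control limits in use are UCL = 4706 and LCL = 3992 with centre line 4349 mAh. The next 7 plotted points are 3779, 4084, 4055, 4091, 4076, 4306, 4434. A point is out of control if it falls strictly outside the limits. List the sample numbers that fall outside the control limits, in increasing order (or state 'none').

Compare each point to [3992, 4706]: sample 1 = 3779 < LCL.

1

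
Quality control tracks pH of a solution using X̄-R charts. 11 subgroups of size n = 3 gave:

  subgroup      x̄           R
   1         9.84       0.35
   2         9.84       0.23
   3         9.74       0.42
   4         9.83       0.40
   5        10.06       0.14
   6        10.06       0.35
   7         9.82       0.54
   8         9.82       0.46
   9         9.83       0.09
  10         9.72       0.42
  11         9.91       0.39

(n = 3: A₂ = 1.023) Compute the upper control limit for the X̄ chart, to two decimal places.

X̄̄ = (9.84 + 9.84 + 9.74 + 9.83 + 10.06 + 10.06 + 9.82 + 9.82 + 9.83 + 9.72 + 9.91) / 11 = 108.4700 / 11 = 9.8609
R̄ = (0.35 + 0.23 + 0.42 + 0.40 + 0.14 + 0.35 + 0.54 + 0.46 + 0.09 + 0.42 + 0.39) / 11 = 3.7900 / 11 = 0.3445
UCL = X̄̄ + A₂·R̄ = 9.8609 + 1.023 × 0.3445 = 10.2134

10.21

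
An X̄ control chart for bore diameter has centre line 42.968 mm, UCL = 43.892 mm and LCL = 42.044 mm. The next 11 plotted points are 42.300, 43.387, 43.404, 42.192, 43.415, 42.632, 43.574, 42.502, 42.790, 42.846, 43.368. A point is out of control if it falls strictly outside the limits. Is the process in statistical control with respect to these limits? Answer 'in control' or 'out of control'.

All 11 points lie within [42.044, 43.892].

in control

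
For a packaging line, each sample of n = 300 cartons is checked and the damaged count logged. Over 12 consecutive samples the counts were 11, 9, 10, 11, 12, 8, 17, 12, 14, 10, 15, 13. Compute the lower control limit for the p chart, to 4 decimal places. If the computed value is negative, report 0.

0.0057

p̄ = Σdᵢ / (k·n) = 142 / (12 × 300) = 0.03944
LCL = p̄ − 3·√(p̄(1−p̄)/n) = 0.03944 − 3 × 0.01124 = 0.00573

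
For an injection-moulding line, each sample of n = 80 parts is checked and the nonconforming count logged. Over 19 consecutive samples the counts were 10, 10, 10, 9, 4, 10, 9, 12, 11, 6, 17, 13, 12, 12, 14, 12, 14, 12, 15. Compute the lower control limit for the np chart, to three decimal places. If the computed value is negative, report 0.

1.862

p̄ = Σdᵢ / (k·n) = 212 / (19 × 80) = 0.13947
LCL = np̄ − 3·√(np̄(1−p̄)) = 11.1579 − 3 × 3.0987 = 1.8619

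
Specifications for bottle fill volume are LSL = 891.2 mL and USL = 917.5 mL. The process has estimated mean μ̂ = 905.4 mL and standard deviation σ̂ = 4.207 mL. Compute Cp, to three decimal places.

1.042

Cp = (USL − LSL) / (6σ̂) = (917.5 − 891.2) / (6 × 4.207) = 26.3000 / 25.2420 = 1.0419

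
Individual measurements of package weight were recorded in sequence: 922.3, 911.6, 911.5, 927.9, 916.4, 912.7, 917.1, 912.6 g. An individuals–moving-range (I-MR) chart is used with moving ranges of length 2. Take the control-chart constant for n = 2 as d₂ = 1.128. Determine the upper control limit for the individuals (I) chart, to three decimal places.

936.003

X̄ = (922.3 + 911.6 + 911.5 + 927.9 + 916.4 + 912.7 + 917.1 + 912.6) / 8 = 916.5125
Moving ranges: 10.7, 0.1, 16.4, 11.5, 3.7, 4.4, 4.5; M̄R̄ = 51.3000 / 7 = 7.3286
UCL = X̄ + 3·M̄R̄/d₂ = 916.5125 + 3 × 7.3286 / 1.128 = 936.0034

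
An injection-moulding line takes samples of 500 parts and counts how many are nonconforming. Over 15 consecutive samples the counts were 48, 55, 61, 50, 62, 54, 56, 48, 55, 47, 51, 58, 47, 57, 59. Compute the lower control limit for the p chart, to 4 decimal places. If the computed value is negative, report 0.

p̄ = Σdᵢ / (k·n) = 808 / (15 × 500) = 0.10773
LCL = p̄ − 3·√(p̄(1−p̄)/n) = 0.10773 − 3 × 0.01387 = 0.06614

0.0661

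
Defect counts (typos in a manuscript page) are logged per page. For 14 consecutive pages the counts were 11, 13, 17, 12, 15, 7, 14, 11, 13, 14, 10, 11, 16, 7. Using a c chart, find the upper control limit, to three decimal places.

22.699

c̄ = (11 + 13 + 17 + 12 + 15 + 7 + 14 + 11 + 13 + 14 + 10 + 11 + 16 + 7) / 14 = 171 / 14 = 12.2143
UCL = c̄ + 3√c̄ = 12.2143 + 3 × √12.2143 = 12.2143 + 3 × 3.4949 = 22.6990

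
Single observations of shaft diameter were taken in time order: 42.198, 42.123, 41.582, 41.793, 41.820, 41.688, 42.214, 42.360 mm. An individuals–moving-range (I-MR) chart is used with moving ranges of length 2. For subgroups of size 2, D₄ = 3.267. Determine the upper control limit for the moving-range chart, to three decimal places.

0.774

Moving ranges: 0.075, 0.541, 0.211, 0.027, 0.132, 0.526, 0.146; M̄R̄ = 1.6580 / 7 = 0.2369
UCL_MR = D₄·M̄R̄ = 3.267 × 0.2369 = 0.7738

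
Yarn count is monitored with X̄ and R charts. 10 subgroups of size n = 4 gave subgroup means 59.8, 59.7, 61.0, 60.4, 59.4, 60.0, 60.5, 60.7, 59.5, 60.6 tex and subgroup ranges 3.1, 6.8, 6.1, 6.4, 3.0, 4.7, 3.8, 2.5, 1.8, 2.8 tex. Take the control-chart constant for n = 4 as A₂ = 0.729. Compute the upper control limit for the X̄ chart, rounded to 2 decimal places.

X̄̄ = (59.8 + 59.7 + 61.0 + 60.4 + 59.4 + 60.0 + 60.5 + 60.7 + 59.5 + 60.6) / 10 = 601.6000 / 10 = 60.1600
R̄ = (3.1 + 6.8 + 6.1 + 6.4 + 3.0 + 4.7 + 3.8 + 2.5 + 1.8 + 2.8) / 10 = 41.0000 / 10 = 4.1000
UCL = X̄̄ + A₂·R̄ = 60.1600 + 0.729 × 4.1000 = 63.1489

63.15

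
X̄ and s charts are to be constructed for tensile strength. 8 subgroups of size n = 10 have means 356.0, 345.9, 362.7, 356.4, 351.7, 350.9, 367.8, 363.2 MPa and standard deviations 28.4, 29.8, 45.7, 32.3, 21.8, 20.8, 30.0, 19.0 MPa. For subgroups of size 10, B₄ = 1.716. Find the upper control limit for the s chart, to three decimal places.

s̄ = (28.4 + 29.8 + 45.7 + 32.3 + 21.8 + 20.8 + 30.0 + 19.0) / 8 = 28.4750
UCL_s = B₄·s̄ = 1.716 × 28.4750 = 48.8631

48.863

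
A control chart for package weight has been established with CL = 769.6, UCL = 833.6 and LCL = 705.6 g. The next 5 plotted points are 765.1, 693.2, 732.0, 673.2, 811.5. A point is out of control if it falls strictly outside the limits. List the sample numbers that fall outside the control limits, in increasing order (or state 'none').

Compare each point to [705.6, 833.6]: sample 2 = 693.2 < LCL; sample 4 = 673.2 < LCL.

2, 4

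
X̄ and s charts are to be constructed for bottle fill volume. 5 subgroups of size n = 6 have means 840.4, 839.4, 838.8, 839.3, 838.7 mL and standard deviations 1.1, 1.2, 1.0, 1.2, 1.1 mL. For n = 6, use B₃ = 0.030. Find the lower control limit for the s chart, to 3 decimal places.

s̄ = (1.1 + 1.2 + 1.0 + 1.2 + 1.1) / 5 = 1.1200
LCL_s = B₃·s̄ = 0.030 × 1.1200 = 0.0336

0.034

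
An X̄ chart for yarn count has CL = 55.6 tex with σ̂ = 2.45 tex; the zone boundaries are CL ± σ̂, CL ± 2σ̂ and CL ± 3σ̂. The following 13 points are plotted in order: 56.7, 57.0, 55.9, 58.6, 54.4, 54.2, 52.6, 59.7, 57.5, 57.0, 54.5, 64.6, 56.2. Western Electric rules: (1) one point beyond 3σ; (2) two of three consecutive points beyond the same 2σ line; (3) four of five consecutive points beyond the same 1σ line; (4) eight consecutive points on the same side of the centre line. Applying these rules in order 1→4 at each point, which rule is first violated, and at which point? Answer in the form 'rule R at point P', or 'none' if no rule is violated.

rule 1 at point 12

Zone of each point (C = within 1σ̂, B = 1σ̂–2σ̂, A = 2σ̂–3σ̂, * = beyond 3σ̂; sign = side of CL): 1:+C, 2:+C, 3:+C, 4:+B, 5:-C, 6:-C, 7:-B, 8:+B, 9:+C, 10:+C, 11:-C, 12:+*, 13:+C
Rule 1 (one point beyond the 3σ limits) is satisfied at point 12.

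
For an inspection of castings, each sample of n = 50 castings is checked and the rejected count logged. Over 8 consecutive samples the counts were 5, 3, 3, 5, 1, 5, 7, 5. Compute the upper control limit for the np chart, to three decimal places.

p̄ = Σdᵢ / (k·n) = 34 / (8 × 50) = 0.08500
UCL = np̄ + 3·√(np̄(1−p̄)) = 4.2500 + 3 × √(4.2500×0.91500) = 4.2500 + 3 × 1.9720 = 10.1660

10.166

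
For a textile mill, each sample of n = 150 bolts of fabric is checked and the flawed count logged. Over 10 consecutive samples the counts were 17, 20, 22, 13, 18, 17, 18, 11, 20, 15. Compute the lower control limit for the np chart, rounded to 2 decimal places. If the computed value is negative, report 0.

p̄ = Σdᵢ / (k·n) = 171 / (10 × 150) = 0.11400
LCL = np̄ − 3·√(np̄(1−p̄)) = 17.1000 − 3 × 3.8924 = 5.4229

5.42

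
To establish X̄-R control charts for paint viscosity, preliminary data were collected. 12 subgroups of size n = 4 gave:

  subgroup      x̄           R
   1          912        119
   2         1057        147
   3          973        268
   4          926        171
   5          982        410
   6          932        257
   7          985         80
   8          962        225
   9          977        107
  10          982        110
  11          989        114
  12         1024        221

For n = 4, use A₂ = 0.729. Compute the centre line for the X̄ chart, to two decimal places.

975.08

X̄̄ = (912 + 1057 + 973 + 926 + 982 + 932 + 985 + 962 + 977 + 982 + 989 + 1024) / 12 = 11701.0000 / 12 = 975.0833
CL = X̄̄ = 975.0833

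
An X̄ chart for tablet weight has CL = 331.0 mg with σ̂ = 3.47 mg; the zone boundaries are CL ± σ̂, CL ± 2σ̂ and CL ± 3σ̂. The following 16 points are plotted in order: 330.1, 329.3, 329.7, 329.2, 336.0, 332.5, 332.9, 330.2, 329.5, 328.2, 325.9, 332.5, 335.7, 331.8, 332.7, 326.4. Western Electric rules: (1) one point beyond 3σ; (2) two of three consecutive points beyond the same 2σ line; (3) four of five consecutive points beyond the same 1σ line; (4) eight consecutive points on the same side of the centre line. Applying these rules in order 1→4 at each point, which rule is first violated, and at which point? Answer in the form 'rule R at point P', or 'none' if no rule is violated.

Zone of each point (C = within 1σ̂, B = 1σ̂–2σ̂, A = 2σ̂–3σ̂, * = beyond 3σ̂; sign = side of CL): 1:-C, 2:-C, 3:-C, 4:-C, 5:+B, 6:+C, 7:+C, 8:-C, 9:-C, 10:-C, 11:-B, 12:+C, 13:+B, 14:+C, 15:+C, 16:-B
No rule fires across all 16 points.

none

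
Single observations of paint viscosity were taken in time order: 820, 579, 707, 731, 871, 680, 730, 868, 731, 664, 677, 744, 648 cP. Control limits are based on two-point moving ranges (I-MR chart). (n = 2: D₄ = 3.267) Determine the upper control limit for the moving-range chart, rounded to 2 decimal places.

Moving ranges: 241, 128, 24, 140, 191, 50, 138, 137, 67, 13, 67, 96; M̄R̄ = 1292.0000 / 12 = 107.6667
UCL_MR = D₄·M̄R̄ = 3.267 × 107.6667 = 351.7470

351.75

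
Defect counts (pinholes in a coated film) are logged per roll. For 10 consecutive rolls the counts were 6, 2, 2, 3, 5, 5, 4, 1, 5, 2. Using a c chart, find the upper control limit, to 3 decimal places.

9.112

c̄ = (6 + 2 + 2 + 3 + 5 + 5 + 4 + 1 + 5 + 2) / 10 = 35 / 10 = 3.5000
UCL = c̄ + 3√c̄ = 3.5000 + 3 × √3.5000 = 3.5000 + 3 × 1.8708 = 9.1125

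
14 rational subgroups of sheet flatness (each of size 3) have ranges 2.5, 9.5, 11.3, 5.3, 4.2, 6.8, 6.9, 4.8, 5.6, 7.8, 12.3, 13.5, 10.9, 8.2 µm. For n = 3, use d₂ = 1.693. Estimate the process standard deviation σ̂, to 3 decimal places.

4.624

R̄ = (2.5 + 9.5 + 11.3 + 5.3 + 4.2 + 6.8 + 6.9 + 4.8 + 5.6 + 7.8 + 12.3 + 13.5 + 10.9 + 8.2) / 14 = 7.8286
σ̂ = R̄ / d₂ = 7.8286 / 1.693 = 4.6241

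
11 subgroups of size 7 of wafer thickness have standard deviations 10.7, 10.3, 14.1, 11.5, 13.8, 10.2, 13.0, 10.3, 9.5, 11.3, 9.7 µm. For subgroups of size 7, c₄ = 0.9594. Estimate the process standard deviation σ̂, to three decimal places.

11.788

s̄ = (10.7 + 10.3 + 14.1 + 11.5 + 13.8 + 10.2 + 13.0 + 10.3 + 9.5 + 11.3 + 9.7) / 11 = 11.3091
σ̂ = s̄ / c₄ = 11.3091 / 0.9594 = 11.7877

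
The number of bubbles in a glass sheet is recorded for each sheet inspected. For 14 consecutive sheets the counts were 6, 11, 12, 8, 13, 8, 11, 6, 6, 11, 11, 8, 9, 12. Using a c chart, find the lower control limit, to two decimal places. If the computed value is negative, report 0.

0.22

c̄ = (6 + 11 + 12 + 8 + 13 + 8 + 11 + 6 + 6 + 11 + 11 + 8 + 9 + 12) / 14 = 132 / 14 = 9.4286
LCL = c̄ − 3√c̄ = 9.4286 − 3 × 3.0706 = 0.2168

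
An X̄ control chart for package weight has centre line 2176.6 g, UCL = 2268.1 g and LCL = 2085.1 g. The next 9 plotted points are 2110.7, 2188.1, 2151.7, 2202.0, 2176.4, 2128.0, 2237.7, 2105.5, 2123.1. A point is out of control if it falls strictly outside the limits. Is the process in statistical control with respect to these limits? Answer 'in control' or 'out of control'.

in control

All 9 points lie within [2085.1, 2268.1].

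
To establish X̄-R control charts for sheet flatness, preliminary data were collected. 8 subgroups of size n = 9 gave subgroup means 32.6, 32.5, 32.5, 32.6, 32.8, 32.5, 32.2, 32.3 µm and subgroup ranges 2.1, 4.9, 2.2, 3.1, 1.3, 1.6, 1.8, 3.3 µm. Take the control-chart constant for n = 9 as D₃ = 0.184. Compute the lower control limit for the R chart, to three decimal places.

R̄ = (2.1 + 4.9 + 2.2 + 3.1 + 1.3 + 1.6 + 1.8 + 3.3) / 8 = 20.3000 / 8 = 2.5375
LCL_R = D₃·R̄ = 0.184 × 2.5375 = 0.4669

0.467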